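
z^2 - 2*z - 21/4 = (z - 7/2)*(z + 3/2)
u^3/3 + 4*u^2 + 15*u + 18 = (u/3 + 1)*(u + 3)*(u + 6)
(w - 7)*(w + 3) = w^2 - 4*w - 21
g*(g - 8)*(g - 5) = g^3 - 13*g^2 + 40*g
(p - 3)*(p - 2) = p^2 - 5*p + 6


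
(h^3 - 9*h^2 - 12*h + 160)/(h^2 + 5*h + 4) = (h^2 - 13*h + 40)/(h + 1)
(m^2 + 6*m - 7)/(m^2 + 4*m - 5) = (m + 7)/(m + 5)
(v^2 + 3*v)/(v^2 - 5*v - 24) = v/(v - 8)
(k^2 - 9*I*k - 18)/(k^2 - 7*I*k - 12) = (k - 6*I)/(k - 4*I)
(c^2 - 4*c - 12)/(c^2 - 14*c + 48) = (c + 2)/(c - 8)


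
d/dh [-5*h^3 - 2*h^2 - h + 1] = -15*h^2 - 4*h - 1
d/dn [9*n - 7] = 9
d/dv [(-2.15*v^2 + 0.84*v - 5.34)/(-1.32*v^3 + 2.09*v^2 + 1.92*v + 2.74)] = (-2.838*v^4 + 2.2176*v^3 - 27.03*v^2 + 10.5392*v + 12.5544)/(1.7424*v^6 - 5.5176*v^5 - 0.700700000000001*v^4 + 0.791999999999998*v^3 + 15.1396*v^2 + 10.5216*v + 7.5076)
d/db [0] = 0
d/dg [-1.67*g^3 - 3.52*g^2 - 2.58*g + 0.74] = -5.01*g^2 - 7.04*g - 2.58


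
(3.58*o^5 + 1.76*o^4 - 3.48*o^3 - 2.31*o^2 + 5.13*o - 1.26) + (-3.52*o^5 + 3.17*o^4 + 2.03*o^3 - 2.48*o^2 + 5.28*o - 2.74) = 0.0600000000000001*o^5 + 4.93*o^4 - 1.45*o^3 - 4.79*o^2 + 10.41*o - 4.0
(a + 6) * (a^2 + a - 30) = a^3 + 7*a^2 - 24*a - 180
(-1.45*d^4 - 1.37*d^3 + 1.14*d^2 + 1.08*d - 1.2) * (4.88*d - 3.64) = -7.076*d^5 - 1.4076*d^4 + 10.55*d^3 + 1.1208*d^2 - 9.7872*d + 4.368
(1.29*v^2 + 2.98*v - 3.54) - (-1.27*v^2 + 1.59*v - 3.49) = 2.56*v^2 + 1.39*v - 0.0499999999999998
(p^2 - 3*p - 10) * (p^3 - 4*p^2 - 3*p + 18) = p^5 - 7*p^4 - p^3 + 67*p^2 - 24*p - 180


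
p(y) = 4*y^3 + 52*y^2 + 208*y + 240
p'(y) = 12*y^2 + 104*y + 208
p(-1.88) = 6.17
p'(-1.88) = 54.89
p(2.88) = 1365.90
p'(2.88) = 607.05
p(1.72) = 771.95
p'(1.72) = 422.38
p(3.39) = 1698.54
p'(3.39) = 698.47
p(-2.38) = -14.42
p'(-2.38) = 28.45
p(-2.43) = -15.78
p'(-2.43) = 26.14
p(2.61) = 1208.23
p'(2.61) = 561.19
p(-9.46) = -460.48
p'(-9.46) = 298.06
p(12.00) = 17136.00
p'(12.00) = 3184.00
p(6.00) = 4224.00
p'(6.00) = 1264.00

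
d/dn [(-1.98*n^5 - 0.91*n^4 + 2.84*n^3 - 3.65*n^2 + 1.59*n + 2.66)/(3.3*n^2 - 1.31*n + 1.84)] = (-19.602*n^6 + 4.3692*n^5 - 5.2677*n^4 - 14.1384*n^3 + 15.2113*n^2 - 30.988*n + 6.4102)/(10.89*n^4 - 8.646*n^3 + 13.8601*n^2 - 4.8208*n + 3.3856)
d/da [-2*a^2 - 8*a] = -4*a - 8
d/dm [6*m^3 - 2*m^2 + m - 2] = 18*m^2 - 4*m + 1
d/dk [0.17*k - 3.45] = 0.170000000000000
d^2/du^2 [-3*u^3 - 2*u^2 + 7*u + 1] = -18*u - 4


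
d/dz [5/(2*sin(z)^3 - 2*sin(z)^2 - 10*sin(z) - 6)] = 5*(5 - 3*sin(z))*cos(z)/(2*(sin(z) - 3)^2*(sin(z) + 1)^3)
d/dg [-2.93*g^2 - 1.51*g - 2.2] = -5.86*g - 1.51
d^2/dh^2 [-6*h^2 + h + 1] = -12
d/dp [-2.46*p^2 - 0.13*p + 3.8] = -4.92*p - 0.13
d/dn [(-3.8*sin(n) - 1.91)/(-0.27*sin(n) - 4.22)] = 15.5203*cos(n)/(0.27*sin(n) + 4.22)^2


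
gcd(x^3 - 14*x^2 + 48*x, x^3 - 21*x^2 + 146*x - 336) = x^2 - 14*x + 48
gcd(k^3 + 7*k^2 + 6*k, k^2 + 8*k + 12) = k + 6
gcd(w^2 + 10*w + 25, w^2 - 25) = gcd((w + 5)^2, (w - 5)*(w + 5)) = w + 5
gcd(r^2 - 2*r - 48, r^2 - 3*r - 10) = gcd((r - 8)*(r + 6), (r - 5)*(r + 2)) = 1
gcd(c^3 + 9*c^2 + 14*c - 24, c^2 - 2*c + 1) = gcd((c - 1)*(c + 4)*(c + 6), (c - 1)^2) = c - 1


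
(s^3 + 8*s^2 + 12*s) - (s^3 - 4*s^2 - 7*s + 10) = 12*s^2 + 19*s - 10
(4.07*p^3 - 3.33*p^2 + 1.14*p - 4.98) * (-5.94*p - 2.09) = -24.1758*p^4 + 11.2739*p^3 + 0.188099999999999*p^2 + 27.1986*p + 10.4082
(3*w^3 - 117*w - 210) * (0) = 0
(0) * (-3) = 0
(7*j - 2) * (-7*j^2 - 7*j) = -49*j^3 - 35*j^2 + 14*j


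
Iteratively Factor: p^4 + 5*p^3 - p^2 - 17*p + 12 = (p + 3)*(p^3 + 2*p^2 - 7*p + 4) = (p + 3)*(p + 4)*(p^2 - 2*p + 1) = (p - 1)*(p + 3)*(p + 4)*(p - 1)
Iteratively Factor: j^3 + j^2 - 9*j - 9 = (j - 3)*(j^2 + 4*j + 3) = (j - 3)*(j + 3)*(j + 1)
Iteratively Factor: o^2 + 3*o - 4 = (o - 1)*(o + 4)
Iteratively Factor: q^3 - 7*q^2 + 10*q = (q)*(q^2 - 7*q + 10) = q*(q - 2)*(q - 5)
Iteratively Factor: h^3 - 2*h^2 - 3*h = (h + 1)*(h^2 - 3*h) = h*(h + 1)*(h - 3)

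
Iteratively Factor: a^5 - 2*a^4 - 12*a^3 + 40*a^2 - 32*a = (a + 4)*(a^4 - 6*a^3 + 12*a^2 - 8*a) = (a - 2)*(a + 4)*(a^3 - 4*a^2 + 4*a) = (a - 2)^2*(a + 4)*(a^2 - 2*a) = (a - 2)^3*(a + 4)*(a)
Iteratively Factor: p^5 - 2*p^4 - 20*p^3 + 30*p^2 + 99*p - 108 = (p - 1)*(p^4 - p^3 - 21*p^2 + 9*p + 108) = (p - 4)*(p - 1)*(p^3 + 3*p^2 - 9*p - 27) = (p - 4)*(p - 1)*(p + 3)*(p^2 - 9) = (p - 4)*(p - 3)*(p - 1)*(p + 3)*(p + 3)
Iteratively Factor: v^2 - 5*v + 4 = (v - 1)*(v - 4)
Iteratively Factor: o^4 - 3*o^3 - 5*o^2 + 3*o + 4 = (o - 4)*(o^3 + o^2 - o - 1) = (o - 4)*(o - 1)*(o^2 + 2*o + 1) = (o - 4)*(o - 1)*(o + 1)*(o + 1)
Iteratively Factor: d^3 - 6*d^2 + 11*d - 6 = (d - 3)*(d^2 - 3*d + 2) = (d - 3)*(d - 2)*(d - 1)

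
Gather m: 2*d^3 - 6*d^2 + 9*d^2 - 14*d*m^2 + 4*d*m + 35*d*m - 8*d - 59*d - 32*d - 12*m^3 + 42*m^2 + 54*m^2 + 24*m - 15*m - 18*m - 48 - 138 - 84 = 2*d^3 + 3*d^2 - 99*d - 12*m^3 + m^2*(96 - 14*d) + m*(39*d - 9) - 270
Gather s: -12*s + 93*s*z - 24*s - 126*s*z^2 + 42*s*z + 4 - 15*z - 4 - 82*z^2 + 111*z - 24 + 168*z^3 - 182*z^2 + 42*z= s*(-126*z^2 + 135*z - 36) + 168*z^3 - 264*z^2 + 138*z - 24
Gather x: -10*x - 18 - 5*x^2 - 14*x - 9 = -5*x^2 - 24*x - 27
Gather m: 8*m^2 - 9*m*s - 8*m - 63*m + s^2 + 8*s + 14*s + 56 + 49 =8*m^2 + m*(-9*s - 71) + s^2 + 22*s + 105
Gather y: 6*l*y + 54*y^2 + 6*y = 54*y^2 + y*(6*l + 6)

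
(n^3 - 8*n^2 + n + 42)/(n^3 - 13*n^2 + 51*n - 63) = (n + 2)/(n - 3)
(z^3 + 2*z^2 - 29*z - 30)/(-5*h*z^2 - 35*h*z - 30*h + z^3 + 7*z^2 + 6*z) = (z - 5)/(-5*h + z)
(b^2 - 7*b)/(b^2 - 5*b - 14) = b/(b + 2)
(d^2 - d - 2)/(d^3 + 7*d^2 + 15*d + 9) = (d - 2)/(d^2 + 6*d + 9)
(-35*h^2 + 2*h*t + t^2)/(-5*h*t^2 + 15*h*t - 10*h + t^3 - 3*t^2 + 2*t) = (7*h + t)/(t^2 - 3*t + 2)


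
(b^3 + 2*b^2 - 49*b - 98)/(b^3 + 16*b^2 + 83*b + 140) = (b^2 - 5*b - 14)/(b^2 + 9*b + 20)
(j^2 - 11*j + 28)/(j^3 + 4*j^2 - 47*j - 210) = (j - 4)/(j^2 + 11*j + 30)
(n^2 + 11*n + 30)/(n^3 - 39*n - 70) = (n + 6)/(n^2 - 5*n - 14)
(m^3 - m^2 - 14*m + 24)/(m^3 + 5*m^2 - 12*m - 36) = (m^2 + 2*m - 8)/(m^2 + 8*m + 12)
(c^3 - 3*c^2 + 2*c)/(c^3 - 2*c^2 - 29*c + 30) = c*(c - 2)/(c^2 - c - 30)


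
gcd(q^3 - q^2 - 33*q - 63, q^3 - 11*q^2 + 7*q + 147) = q^2 - 4*q - 21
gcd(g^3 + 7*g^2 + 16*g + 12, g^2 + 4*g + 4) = g^2 + 4*g + 4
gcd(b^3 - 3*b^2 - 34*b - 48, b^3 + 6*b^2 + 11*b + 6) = b^2 + 5*b + 6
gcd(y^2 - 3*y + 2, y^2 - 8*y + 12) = y - 2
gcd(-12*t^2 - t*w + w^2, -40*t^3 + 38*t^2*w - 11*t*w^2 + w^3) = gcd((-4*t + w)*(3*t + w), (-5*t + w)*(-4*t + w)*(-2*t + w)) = 4*t - w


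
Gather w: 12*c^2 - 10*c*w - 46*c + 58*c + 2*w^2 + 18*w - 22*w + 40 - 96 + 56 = 12*c^2 + 12*c + 2*w^2 + w*(-10*c - 4)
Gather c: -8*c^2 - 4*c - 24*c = -8*c^2 - 28*c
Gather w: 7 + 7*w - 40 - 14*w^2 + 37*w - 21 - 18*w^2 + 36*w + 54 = -32*w^2 + 80*w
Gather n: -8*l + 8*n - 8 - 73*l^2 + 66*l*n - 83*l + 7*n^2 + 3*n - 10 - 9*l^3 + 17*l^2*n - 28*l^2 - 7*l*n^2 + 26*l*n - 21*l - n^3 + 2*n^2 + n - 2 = -9*l^3 - 101*l^2 - 112*l - n^3 + n^2*(9 - 7*l) + n*(17*l^2 + 92*l + 12) - 20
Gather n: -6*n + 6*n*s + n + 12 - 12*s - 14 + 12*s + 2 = n*(6*s - 5)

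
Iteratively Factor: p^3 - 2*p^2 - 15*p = (p - 5)*(p^2 + 3*p) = p*(p - 5)*(p + 3)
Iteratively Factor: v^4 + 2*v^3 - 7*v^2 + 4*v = (v)*(v^3 + 2*v^2 - 7*v + 4) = v*(v - 1)*(v^2 + 3*v - 4) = v*(v - 1)*(v + 4)*(v - 1)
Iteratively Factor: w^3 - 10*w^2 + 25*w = (w - 5)*(w^2 - 5*w) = w*(w - 5)*(w - 5)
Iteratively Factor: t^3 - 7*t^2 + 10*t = (t - 5)*(t^2 - 2*t) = t*(t - 5)*(t - 2)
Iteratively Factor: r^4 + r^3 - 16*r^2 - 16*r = (r + 4)*(r^3 - 3*r^2 - 4*r) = (r - 4)*(r + 4)*(r^2 + r) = (r - 4)*(r + 1)*(r + 4)*(r)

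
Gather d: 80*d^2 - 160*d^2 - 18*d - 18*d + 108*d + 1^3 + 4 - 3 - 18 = -80*d^2 + 72*d - 16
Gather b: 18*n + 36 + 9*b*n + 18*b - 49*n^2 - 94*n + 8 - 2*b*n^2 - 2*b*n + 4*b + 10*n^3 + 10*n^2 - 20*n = b*(-2*n^2 + 7*n + 22) + 10*n^3 - 39*n^2 - 96*n + 44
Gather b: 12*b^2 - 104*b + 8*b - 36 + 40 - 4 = 12*b^2 - 96*b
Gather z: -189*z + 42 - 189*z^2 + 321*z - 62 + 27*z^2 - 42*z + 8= -162*z^2 + 90*z - 12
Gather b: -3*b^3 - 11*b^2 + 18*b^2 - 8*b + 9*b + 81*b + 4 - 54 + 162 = -3*b^3 + 7*b^2 + 82*b + 112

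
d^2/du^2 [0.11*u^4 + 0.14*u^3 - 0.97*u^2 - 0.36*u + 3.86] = 1.32*u^2 + 0.84*u - 1.94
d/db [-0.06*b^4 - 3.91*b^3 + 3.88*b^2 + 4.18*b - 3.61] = -0.24*b^3 - 11.73*b^2 + 7.76*b + 4.18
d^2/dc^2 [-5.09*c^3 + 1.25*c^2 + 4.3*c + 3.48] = 2.5 - 30.54*c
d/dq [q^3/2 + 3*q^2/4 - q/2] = 3*q^2/2 + 3*q/2 - 1/2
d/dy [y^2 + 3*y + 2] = 2*y + 3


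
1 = 1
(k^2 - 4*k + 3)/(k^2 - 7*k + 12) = (k - 1)/(k - 4)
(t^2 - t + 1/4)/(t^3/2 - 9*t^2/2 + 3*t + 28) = (4*t^2 - 4*t + 1)/(2*(t^3 - 9*t^2 + 6*t + 56))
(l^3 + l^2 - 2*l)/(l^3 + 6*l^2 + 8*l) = (l - 1)/(l + 4)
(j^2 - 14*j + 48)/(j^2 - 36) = (j - 8)/(j + 6)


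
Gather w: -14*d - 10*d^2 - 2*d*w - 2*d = -10*d^2 - 2*d*w - 16*d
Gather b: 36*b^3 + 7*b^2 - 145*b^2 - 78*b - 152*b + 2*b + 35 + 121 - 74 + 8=36*b^3 - 138*b^2 - 228*b + 90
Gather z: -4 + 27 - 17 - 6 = 0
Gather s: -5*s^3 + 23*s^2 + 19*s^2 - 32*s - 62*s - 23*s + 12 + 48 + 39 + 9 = -5*s^3 + 42*s^2 - 117*s + 108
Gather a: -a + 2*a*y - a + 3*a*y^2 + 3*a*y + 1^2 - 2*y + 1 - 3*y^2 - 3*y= a*(3*y^2 + 5*y - 2) - 3*y^2 - 5*y + 2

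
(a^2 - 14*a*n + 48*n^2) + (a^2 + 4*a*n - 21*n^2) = 2*a^2 - 10*a*n + 27*n^2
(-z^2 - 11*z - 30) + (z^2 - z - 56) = -12*z - 86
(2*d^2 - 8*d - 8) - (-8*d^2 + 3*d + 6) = 10*d^2 - 11*d - 14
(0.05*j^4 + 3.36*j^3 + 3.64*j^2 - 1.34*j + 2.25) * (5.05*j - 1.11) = 0.2525*j^5 + 16.9125*j^4 + 14.6524*j^3 - 10.8074*j^2 + 12.8499*j - 2.4975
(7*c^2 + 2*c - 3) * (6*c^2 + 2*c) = 42*c^4 + 26*c^3 - 14*c^2 - 6*c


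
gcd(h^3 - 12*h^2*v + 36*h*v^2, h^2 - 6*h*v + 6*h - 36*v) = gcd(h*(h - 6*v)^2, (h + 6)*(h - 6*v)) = -h + 6*v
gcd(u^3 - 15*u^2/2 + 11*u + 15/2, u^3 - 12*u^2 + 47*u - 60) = u^2 - 8*u + 15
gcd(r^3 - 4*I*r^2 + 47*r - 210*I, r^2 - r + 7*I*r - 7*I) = r + 7*I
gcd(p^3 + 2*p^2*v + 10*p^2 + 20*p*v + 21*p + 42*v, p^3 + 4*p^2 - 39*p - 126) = p^2 + 10*p + 21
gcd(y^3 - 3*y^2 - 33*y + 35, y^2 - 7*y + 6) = y - 1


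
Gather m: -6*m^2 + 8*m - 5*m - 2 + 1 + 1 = -6*m^2 + 3*m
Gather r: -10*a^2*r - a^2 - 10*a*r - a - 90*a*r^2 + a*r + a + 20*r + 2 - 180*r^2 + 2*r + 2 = -a^2 + r^2*(-90*a - 180) + r*(-10*a^2 - 9*a + 22) + 4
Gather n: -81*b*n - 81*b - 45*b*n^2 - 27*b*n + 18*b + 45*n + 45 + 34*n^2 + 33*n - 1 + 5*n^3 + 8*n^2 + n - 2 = -63*b + 5*n^3 + n^2*(42 - 45*b) + n*(79 - 108*b) + 42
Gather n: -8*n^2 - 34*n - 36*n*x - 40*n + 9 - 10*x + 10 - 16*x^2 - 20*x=-8*n^2 + n*(-36*x - 74) - 16*x^2 - 30*x + 19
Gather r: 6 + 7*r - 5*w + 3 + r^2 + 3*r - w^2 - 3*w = r^2 + 10*r - w^2 - 8*w + 9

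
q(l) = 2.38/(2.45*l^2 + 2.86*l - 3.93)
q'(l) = 2.38*(-4.9*l - 2.86)/(2.45*l^2 + 2.86*l - 3.93)^2 = (-11.662*l - 6.8068)/(2.45*l^2 + 2.86*l - 3.93)^2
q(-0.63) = -0.50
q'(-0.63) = 0.02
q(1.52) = 0.39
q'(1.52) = -0.66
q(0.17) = -0.71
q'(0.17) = -0.77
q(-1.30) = -0.68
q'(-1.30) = 0.68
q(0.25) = -0.78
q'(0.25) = -1.04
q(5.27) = 0.03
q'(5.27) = -0.01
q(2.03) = 0.20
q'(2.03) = -0.21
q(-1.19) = -0.62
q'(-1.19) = 0.47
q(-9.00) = 0.01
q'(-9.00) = 0.00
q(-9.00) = 0.01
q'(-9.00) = 0.00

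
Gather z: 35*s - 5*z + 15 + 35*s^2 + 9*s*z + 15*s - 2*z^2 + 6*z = 35*s^2 + 50*s - 2*z^2 + z*(9*s + 1) + 15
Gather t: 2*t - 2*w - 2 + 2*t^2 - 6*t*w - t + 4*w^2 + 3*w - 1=2*t^2 + t*(1 - 6*w) + 4*w^2 + w - 3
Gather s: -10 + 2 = -8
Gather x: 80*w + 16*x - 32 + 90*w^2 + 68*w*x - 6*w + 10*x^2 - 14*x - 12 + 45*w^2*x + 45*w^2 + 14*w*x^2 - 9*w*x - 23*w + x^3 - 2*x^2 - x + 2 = 135*w^2 + 51*w + x^3 + x^2*(14*w + 8) + x*(45*w^2 + 59*w + 1) - 42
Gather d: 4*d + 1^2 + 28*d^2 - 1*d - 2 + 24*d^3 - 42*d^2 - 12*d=24*d^3 - 14*d^2 - 9*d - 1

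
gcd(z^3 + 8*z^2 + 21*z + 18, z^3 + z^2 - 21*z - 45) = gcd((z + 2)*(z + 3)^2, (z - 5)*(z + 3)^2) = z^2 + 6*z + 9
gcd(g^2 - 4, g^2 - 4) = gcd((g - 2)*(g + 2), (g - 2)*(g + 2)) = g^2 - 4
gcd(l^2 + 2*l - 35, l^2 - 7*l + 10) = l - 5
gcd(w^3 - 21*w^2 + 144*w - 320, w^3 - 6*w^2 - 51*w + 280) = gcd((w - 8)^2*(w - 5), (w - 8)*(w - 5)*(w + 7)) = w^2 - 13*w + 40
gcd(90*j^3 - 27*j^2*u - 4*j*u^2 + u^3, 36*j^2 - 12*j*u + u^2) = -6*j + u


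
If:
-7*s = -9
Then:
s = 9/7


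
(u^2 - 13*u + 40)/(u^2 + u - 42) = (u^2 - 13*u + 40)/(u^2 + u - 42)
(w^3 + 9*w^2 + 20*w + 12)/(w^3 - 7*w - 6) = (w + 6)/(w - 3)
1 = 1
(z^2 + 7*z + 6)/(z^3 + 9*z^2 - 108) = (z + 1)/(z^2 + 3*z - 18)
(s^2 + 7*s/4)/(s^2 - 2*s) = (s + 7/4)/(s - 2)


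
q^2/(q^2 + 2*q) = q/(q + 2)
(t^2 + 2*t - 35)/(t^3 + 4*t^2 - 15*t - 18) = (t^2 + 2*t - 35)/(t^3 + 4*t^2 - 15*t - 18)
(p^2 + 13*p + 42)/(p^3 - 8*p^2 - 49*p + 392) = (p + 6)/(p^2 - 15*p + 56)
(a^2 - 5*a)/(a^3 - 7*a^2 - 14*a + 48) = a*(a - 5)/(a^3 - 7*a^2 - 14*a + 48)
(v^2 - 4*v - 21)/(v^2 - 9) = (v - 7)/(v - 3)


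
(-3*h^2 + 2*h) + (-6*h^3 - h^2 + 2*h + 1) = -6*h^3 - 4*h^2 + 4*h + 1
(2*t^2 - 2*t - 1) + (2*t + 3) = 2*t^2 + 2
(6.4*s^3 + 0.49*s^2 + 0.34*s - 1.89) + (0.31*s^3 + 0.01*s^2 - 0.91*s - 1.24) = 6.71*s^3 + 0.5*s^2 - 0.57*s - 3.13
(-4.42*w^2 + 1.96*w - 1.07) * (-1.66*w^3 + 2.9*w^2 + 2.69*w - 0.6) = 7.3372*w^5 - 16.0716*w^4 - 4.4296*w^3 + 4.8214*w^2 - 4.0543*w + 0.642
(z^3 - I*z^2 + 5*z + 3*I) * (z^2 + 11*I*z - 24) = z^5 + 10*I*z^4 - 8*z^3 + 82*I*z^2 - 153*z - 72*I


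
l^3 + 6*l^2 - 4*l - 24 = (l - 2)*(l + 2)*(l + 6)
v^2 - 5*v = v*(v - 5)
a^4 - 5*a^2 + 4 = (a - 2)*(a - 1)*(a + 1)*(a + 2)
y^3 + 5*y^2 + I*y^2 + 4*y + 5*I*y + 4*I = (y + 1)*(y + 4)*(y + I)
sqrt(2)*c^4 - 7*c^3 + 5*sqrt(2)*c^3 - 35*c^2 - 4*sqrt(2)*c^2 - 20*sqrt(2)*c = c*(c + 5)*(c - 4*sqrt(2))*(sqrt(2)*c + 1)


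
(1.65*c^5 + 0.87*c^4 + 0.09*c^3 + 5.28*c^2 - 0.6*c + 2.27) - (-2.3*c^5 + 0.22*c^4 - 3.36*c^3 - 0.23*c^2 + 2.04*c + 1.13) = 3.95*c^5 + 0.65*c^4 + 3.45*c^3 + 5.51*c^2 - 2.64*c + 1.14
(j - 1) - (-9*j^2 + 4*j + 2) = 9*j^2 - 3*j - 3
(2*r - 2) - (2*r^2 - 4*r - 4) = -2*r^2 + 6*r + 2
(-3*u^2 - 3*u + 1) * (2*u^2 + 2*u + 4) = -6*u^4 - 12*u^3 - 16*u^2 - 10*u + 4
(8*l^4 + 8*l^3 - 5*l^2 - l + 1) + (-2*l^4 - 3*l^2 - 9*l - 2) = 6*l^4 + 8*l^3 - 8*l^2 - 10*l - 1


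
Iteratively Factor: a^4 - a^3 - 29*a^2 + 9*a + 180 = (a + 4)*(a^3 - 5*a^2 - 9*a + 45) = (a + 3)*(a + 4)*(a^2 - 8*a + 15) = (a - 3)*(a + 3)*(a + 4)*(a - 5)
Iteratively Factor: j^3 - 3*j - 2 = (j - 2)*(j^2 + 2*j + 1) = (j - 2)*(j + 1)*(j + 1)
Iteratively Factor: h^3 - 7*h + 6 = (h - 1)*(h^2 + h - 6) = (h - 2)*(h - 1)*(h + 3)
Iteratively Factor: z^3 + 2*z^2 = (z + 2)*(z^2) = z*(z + 2)*(z)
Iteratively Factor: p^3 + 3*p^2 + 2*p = (p)*(p^2 + 3*p + 2) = p*(p + 2)*(p + 1)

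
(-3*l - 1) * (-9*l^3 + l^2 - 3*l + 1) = 27*l^4 + 6*l^3 + 8*l^2 - 1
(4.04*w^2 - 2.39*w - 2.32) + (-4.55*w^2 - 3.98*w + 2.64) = -0.51*w^2 - 6.37*w + 0.32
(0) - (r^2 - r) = -r^2 + r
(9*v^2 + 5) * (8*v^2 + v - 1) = 72*v^4 + 9*v^3 + 31*v^2 + 5*v - 5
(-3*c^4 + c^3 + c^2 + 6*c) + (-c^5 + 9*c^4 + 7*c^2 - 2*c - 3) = -c^5 + 6*c^4 + c^3 + 8*c^2 + 4*c - 3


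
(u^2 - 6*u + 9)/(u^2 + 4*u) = (u^2 - 6*u + 9)/(u*(u + 4))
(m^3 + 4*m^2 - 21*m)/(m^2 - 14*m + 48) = m*(m^2 + 4*m - 21)/(m^2 - 14*m + 48)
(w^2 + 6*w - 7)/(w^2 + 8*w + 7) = (w - 1)/(w + 1)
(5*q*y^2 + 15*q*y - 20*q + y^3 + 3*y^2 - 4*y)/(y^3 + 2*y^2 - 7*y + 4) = (5*q + y)/(y - 1)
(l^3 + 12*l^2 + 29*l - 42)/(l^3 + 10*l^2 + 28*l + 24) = (l^2 + 6*l - 7)/(l^2 + 4*l + 4)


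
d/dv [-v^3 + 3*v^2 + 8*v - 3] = -3*v^2 + 6*v + 8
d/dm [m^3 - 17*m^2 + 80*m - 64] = 3*m^2 - 34*m + 80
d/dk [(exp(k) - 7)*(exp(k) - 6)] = (2*exp(k) - 13)*exp(k)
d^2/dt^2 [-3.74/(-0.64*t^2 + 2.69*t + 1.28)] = (3.063808*t^2 - 12.877568*t - 3.74*(1.28*t - 2.69)*(2.56*t - 5.38) - 6.127616)/(-0.64*t^2 + 2.69*t + 1.28)^3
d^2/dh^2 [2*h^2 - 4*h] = 4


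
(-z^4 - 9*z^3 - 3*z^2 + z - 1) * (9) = -9*z^4 - 81*z^3 - 27*z^2 + 9*z - 9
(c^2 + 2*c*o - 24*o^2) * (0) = 0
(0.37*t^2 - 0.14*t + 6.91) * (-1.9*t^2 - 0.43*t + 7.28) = -0.703*t^4 + 0.1069*t^3 - 10.3752*t^2 - 3.9905*t + 50.3048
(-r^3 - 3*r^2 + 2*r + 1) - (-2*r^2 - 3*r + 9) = -r^3 - r^2 + 5*r - 8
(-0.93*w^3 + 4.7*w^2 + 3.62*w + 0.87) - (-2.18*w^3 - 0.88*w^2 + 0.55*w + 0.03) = 1.25*w^3 + 5.58*w^2 + 3.07*w + 0.84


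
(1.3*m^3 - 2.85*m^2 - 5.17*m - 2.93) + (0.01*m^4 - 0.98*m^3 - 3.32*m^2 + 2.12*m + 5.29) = 0.01*m^4 + 0.32*m^3 - 6.17*m^2 - 3.05*m + 2.36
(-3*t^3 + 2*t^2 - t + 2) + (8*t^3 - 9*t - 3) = 5*t^3 + 2*t^2 - 10*t - 1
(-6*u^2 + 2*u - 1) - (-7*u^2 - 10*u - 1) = u^2 + 12*u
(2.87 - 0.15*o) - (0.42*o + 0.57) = 2.3 - 0.57*o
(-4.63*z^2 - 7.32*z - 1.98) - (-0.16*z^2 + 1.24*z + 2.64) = -4.47*z^2 - 8.56*z - 4.62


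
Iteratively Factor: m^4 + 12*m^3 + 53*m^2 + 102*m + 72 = (m + 3)*(m^3 + 9*m^2 + 26*m + 24) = (m + 3)*(m + 4)*(m^2 + 5*m + 6) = (m + 2)*(m + 3)*(m + 4)*(m + 3)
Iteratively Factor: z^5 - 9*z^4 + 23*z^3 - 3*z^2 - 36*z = (z + 1)*(z^4 - 10*z^3 + 33*z^2 - 36*z) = z*(z + 1)*(z^3 - 10*z^2 + 33*z - 36) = z*(z - 3)*(z + 1)*(z^2 - 7*z + 12) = z*(z - 4)*(z - 3)*(z + 1)*(z - 3)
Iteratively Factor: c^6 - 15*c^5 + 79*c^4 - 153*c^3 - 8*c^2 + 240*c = (c - 3)*(c^5 - 12*c^4 + 43*c^3 - 24*c^2 - 80*c) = (c - 4)*(c - 3)*(c^4 - 8*c^3 + 11*c^2 + 20*c) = (c - 4)^2*(c - 3)*(c^3 - 4*c^2 - 5*c) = (c - 4)^2*(c - 3)*(c + 1)*(c^2 - 5*c) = (c - 5)*(c - 4)^2*(c - 3)*(c + 1)*(c)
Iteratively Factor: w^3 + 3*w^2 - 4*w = (w + 4)*(w^2 - w) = w*(w + 4)*(w - 1)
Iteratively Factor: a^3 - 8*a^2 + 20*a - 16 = (a - 2)*(a^2 - 6*a + 8) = (a - 4)*(a - 2)*(a - 2)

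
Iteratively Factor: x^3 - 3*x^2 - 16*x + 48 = (x - 4)*(x^2 + x - 12) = (x - 4)*(x + 4)*(x - 3)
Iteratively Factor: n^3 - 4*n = (n - 2)*(n^2 + 2*n) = n*(n - 2)*(n + 2)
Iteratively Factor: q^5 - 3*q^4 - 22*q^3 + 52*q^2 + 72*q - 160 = (q + 2)*(q^4 - 5*q^3 - 12*q^2 + 76*q - 80) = (q - 5)*(q + 2)*(q^3 - 12*q + 16) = (q - 5)*(q - 2)*(q + 2)*(q^2 + 2*q - 8) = (q - 5)*(q - 2)*(q + 2)*(q + 4)*(q - 2)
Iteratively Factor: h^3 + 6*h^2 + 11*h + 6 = (h + 2)*(h^2 + 4*h + 3) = (h + 1)*(h + 2)*(h + 3)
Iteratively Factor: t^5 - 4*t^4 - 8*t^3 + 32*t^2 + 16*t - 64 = (t + 2)*(t^4 - 6*t^3 + 4*t^2 + 24*t - 32) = (t - 2)*(t + 2)*(t^3 - 4*t^2 - 4*t + 16) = (t - 4)*(t - 2)*(t + 2)*(t^2 - 4) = (t - 4)*(t - 2)^2*(t + 2)*(t + 2)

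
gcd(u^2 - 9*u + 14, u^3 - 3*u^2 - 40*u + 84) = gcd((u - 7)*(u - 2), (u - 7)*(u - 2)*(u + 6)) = u^2 - 9*u + 14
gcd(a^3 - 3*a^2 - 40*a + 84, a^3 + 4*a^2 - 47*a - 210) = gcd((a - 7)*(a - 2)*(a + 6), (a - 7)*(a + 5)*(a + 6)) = a^2 - a - 42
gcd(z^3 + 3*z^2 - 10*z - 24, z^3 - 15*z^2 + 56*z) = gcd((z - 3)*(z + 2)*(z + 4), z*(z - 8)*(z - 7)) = 1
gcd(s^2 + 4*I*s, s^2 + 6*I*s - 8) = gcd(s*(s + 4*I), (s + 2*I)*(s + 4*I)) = s + 4*I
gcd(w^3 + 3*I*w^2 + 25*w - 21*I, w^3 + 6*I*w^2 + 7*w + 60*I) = w - 3*I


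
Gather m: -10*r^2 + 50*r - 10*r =-10*r^2 + 40*r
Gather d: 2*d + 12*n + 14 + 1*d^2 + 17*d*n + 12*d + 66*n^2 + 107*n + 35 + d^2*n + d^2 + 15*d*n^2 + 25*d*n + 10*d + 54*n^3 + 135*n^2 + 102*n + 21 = d^2*(n + 2) + d*(15*n^2 + 42*n + 24) + 54*n^3 + 201*n^2 + 221*n + 70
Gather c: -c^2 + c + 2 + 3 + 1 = -c^2 + c + 6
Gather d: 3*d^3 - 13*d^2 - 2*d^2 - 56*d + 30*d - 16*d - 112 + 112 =3*d^3 - 15*d^2 - 42*d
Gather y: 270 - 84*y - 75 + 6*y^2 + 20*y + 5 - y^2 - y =5*y^2 - 65*y + 200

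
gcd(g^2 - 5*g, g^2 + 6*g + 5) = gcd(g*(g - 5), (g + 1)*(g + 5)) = 1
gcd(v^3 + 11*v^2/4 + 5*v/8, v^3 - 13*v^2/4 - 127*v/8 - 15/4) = v^2 + 11*v/4 + 5/8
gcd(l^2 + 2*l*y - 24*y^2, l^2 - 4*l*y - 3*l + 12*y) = -l + 4*y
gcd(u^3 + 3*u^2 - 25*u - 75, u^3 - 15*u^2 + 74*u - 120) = u - 5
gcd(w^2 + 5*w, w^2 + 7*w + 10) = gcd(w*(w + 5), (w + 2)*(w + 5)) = w + 5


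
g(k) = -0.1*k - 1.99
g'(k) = -0.100000000000000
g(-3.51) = -1.64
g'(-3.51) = -0.10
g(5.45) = -2.54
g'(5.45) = -0.10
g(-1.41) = -1.85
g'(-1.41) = -0.10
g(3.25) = -2.32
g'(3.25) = -0.10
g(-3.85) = -1.60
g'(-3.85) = -0.10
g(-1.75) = -1.82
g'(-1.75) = -0.10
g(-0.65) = -1.92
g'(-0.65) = -0.10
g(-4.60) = -1.53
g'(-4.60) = -0.10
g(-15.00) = -0.49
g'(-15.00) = -0.10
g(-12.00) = -0.79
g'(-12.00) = -0.10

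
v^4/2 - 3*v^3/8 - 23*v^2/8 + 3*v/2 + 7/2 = (v/2 + 1)*(v - 2)*(v - 7/4)*(v + 1)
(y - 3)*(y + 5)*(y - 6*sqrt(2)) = y^3 - 6*sqrt(2)*y^2 + 2*y^2 - 12*sqrt(2)*y - 15*y + 90*sqrt(2)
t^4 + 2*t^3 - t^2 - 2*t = t*(t - 1)*(t + 1)*(t + 2)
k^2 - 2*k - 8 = (k - 4)*(k + 2)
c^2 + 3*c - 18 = (c - 3)*(c + 6)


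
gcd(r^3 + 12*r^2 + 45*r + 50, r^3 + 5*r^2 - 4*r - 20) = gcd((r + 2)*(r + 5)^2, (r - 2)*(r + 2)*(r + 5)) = r^2 + 7*r + 10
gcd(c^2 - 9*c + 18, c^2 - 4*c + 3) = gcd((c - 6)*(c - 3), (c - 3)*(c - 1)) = c - 3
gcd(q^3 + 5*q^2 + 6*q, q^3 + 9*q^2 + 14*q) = q^2 + 2*q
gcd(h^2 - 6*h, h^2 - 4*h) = h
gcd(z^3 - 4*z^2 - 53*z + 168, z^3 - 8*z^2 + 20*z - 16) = 1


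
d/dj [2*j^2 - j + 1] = 4*j - 1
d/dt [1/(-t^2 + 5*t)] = (2*t - 5)/(t^2*(t - 5)^2)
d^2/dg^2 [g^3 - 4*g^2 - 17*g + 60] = 6*g - 8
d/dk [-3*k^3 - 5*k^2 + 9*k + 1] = -9*k^2 - 10*k + 9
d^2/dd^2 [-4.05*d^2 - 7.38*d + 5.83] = -8.10000000000000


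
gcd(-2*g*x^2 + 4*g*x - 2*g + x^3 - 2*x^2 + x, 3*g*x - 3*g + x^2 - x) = x - 1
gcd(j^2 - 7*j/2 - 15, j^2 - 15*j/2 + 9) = j - 6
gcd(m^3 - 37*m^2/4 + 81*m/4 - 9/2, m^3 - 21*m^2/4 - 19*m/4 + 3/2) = m^2 - 25*m/4 + 3/2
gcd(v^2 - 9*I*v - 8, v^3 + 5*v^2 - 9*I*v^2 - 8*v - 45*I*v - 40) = v^2 - 9*I*v - 8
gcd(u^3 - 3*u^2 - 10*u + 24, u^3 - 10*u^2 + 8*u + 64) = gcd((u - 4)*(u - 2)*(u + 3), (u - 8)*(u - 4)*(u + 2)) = u - 4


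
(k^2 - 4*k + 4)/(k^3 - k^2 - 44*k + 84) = (k - 2)/(k^2 + k - 42)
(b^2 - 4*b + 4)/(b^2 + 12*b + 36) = (b^2 - 4*b + 4)/(b^2 + 12*b + 36)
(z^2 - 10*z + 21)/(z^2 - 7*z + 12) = (z - 7)/(z - 4)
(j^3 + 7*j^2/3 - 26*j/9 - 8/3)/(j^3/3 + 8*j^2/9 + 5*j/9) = (9*j^3 + 21*j^2 - 26*j - 24)/(j*(3*j^2 + 8*j + 5))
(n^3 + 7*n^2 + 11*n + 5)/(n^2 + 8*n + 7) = (n^2 + 6*n + 5)/(n + 7)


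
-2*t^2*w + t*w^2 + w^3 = w*(-t + w)*(2*t + w)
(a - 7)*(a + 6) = a^2 - a - 42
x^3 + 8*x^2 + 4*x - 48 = (x - 2)*(x + 4)*(x + 6)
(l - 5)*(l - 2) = l^2 - 7*l + 10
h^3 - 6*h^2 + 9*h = h*(h - 3)^2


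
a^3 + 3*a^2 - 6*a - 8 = (a - 2)*(a + 1)*(a + 4)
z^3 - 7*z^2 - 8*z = z*(z - 8)*(z + 1)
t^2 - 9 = (t - 3)*(t + 3)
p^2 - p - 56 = (p - 8)*(p + 7)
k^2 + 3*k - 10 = (k - 2)*(k + 5)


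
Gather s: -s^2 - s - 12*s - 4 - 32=-s^2 - 13*s - 36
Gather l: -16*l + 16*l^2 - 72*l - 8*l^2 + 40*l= 8*l^2 - 48*l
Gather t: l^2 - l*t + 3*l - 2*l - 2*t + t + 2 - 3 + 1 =l^2 + l + t*(-l - 1)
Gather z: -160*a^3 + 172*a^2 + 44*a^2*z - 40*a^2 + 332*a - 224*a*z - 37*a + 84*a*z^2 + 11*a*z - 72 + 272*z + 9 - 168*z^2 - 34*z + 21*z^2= -160*a^3 + 132*a^2 + 295*a + z^2*(84*a - 147) + z*(44*a^2 - 213*a + 238) - 63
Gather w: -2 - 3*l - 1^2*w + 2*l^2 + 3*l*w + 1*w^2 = 2*l^2 - 3*l + w^2 + w*(3*l - 1) - 2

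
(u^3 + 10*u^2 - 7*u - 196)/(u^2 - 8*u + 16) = (u^2 + 14*u + 49)/(u - 4)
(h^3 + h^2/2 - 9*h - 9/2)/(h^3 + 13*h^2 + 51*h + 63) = (2*h^2 - 5*h - 3)/(2*(h^2 + 10*h + 21))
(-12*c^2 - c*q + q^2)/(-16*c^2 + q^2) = (3*c + q)/(4*c + q)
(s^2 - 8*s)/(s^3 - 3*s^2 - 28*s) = (8 - s)/(-s^2 + 3*s + 28)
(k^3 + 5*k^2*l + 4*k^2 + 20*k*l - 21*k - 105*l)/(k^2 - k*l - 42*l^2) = (-k^3 - 5*k^2*l - 4*k^2 - 20*k*l + 21*k + 105*l)/(-k^2 + k*l + 42*l^2)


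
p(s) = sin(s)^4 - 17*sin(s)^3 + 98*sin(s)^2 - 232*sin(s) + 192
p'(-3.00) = 258.08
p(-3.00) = 226.74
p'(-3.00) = 258.08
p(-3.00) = 226.74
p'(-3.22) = 216.29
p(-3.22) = 174.42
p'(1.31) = -22.34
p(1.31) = 44.87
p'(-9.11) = 283.06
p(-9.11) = 273.74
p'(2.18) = 59.14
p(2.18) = 58.72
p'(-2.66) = 296.12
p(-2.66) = 322.22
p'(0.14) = -203.62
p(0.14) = 161.49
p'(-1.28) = -134.78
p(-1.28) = 519.99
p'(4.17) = 227.01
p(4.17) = 473.81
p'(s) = 4*sin(s)^3*cos(s) - 51*sin(s)^2*cos(s) + 196*sin(s)*cos(s) - 232*cos(s)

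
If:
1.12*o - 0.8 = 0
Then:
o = 0.71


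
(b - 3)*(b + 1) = b^2 - 2*b - 3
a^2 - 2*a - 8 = (a - 4)*(a + 2)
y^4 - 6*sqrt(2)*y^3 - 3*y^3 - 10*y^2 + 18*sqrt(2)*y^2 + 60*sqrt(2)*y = y*(y - 5)*(y + 2)*(y - 6*sqrt(2))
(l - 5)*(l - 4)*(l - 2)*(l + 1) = l^4 - 10*l^3 + 27*l^2 - 2*l - 40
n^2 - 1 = (n - 1)*(n + 1)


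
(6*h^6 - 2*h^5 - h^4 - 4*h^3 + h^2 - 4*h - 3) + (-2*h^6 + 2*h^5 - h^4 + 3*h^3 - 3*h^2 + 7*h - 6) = 4*h^6 - 2*h^4 - h^3 - 2*h^2 + 3*h - 9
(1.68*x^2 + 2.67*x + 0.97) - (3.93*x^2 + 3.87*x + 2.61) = -2.25*x^2 - 1.2*x - 1.64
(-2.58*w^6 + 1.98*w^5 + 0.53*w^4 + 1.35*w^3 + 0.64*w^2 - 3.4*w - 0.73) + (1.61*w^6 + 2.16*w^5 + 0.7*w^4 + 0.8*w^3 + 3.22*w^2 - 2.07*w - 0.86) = -0.97*w^6 + 4.14*w^5 + 1.23*w^4 + 2.15*w^3 + 3.86*w^2 - 5.47*w - 1.59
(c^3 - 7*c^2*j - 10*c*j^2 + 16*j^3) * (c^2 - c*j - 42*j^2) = c^5 - 8*c^4*j - 45*c^3*j^2 + 320*c^2*j^3 + 404*c*j^4 - 672*j^5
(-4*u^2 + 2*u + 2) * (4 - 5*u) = 20*u^3 - 26*u^2 - 2*u + 8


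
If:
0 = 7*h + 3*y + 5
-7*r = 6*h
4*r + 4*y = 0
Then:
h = -35/67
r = 30/67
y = -30/67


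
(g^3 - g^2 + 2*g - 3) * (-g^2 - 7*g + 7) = -g^5 - 6*g^4 + 12*g^3 - 18*g^2 + 35*g - 21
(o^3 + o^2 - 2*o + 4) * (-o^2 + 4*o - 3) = -o^5 + 3*o^4 + 3*o^3 - 15*o^2 + 22*o - 12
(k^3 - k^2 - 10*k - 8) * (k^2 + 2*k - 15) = k^5 + k^4 - 27*k^3 - 13*k^2 + 134*k + 120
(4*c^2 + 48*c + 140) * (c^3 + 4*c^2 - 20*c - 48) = 4*c^5 + 64*c^4 + 252*c^3 - 592*c^2 - 5104*c - 6720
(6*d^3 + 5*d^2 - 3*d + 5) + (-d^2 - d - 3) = 6*d^3 + 4*d^2 - 4*d + 2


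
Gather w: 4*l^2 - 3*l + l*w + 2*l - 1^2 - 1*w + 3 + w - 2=4*l^2 + l*w - l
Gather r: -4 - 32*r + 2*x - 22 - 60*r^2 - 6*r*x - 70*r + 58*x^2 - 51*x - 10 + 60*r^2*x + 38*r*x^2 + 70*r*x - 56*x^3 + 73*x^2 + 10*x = r^2*(60*x - 60) + r*(38*x^2 + 64*x - 102) - 56*x^3 + 131*x^2 - 39*x - 36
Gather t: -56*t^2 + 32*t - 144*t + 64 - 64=-56*t^2 - 112*t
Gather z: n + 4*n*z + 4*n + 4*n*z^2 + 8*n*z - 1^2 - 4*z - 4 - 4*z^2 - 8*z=5*n + z^2*(4*n - 4) + z*(12*n - 12) - 5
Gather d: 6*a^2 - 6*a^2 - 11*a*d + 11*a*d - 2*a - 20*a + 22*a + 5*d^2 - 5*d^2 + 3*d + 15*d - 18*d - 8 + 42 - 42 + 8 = 0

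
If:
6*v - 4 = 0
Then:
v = 2/3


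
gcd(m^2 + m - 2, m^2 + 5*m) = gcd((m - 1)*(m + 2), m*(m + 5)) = 1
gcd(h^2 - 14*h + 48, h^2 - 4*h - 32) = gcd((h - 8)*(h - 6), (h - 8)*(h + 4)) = h - 8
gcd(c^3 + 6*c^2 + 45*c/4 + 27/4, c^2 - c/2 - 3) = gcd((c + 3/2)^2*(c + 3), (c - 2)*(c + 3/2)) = c + 3/2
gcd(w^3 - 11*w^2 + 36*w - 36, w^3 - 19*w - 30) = 1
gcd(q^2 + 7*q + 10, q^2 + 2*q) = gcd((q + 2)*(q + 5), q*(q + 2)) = q + 2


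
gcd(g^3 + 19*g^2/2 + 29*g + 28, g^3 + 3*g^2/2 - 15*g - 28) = g^2 + 11*g/2 + 7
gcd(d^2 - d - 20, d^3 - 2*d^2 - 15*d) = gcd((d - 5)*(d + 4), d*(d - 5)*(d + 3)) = d - 5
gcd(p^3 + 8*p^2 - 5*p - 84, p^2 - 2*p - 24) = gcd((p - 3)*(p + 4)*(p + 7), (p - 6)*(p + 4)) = p + 4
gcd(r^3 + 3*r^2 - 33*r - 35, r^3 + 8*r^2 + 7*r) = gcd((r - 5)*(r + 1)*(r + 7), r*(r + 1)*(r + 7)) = r^2 + 8*r + 7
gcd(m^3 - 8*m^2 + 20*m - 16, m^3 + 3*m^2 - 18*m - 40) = m - 4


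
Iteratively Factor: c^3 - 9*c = (c + 3)*(c^2 - 3*c) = c*(c + 3)*(c - 3)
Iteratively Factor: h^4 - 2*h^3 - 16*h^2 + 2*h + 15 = (h - 1)*(h^3 - h^2 - 17*h - 15) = (h - 1)*(h + 1)*(h^2 - 2*h - 15) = (h - 5)*(h - 1)*(h + 1)*(h + 3)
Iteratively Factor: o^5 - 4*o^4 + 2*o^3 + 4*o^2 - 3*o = (o - 1)*(o^4 - 3*o^3 - o^2 + 3*o) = o*(o - 1)*(o^3 - 3*o^2 - o + 3) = o*(o - 3)*(o - 1)*(o^2 - 1) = o*(o - 3)*(o - 1)^2*(o + 1)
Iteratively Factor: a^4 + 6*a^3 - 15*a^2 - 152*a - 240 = (a + 4)*(a^3 + 2*a^2 - 23*a - 60) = (a + 4)^2*(a^2 - 2*a - 15) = (a - 5)*(a + 4)^2*(a + 3)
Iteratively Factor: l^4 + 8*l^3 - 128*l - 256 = (l + 4)*(l^3 + 4*l^2 - 16*l - 64) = (l + 4)^2*(l^2 - 16) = (l - 4)*(l + 4)^2*(l + 4)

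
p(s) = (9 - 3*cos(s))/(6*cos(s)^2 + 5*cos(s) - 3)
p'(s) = (9 - 3*cos(s))*(12*sin(s)*cos(s) + 5*sin(s))/(6*cos(s)^2 + 5*cos(s) - 3)^2 + 3*sin(s)/(6*cos(s)^2 + 5*cos(s) - 3) = 18*(sin(s)^2 + 6*cos(s) + 1)*sin(s)/(5*cos(s) + 3*cos(2*s))^2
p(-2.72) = -4.57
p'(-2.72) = 4.81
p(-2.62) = -4.11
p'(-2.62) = 4.44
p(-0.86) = 2.50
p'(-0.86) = -9.44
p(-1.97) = -2.52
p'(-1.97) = 0.49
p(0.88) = 2.70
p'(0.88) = 10.94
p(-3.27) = -5.82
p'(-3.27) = -2.69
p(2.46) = -3.47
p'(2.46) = -3.47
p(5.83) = 0.99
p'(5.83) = -1.29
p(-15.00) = -3.38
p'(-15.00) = 3.30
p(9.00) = -4.56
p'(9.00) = -4.81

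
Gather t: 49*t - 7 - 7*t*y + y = t*(49 - 7*y) + y - 7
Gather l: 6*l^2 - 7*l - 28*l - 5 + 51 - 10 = 6*l^2 - 35*l + 36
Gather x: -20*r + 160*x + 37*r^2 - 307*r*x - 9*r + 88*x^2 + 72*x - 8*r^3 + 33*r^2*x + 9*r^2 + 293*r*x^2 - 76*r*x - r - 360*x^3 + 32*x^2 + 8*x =-8*r^3 + 46*r^2 - 30*r - 360*x^3 + x^2*(293*r + 120) + x*(33*r^2 - 383*r + 240)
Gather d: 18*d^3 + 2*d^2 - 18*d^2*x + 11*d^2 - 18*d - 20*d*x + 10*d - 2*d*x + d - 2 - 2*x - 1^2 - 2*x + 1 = 18*d^3 + d^2*(13 - 18*x) + d*(-22*x - 7) - 4*x - 2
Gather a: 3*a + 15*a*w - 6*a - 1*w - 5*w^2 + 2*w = a*(15*w - 3) - 5*w^2 + w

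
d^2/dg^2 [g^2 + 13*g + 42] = 2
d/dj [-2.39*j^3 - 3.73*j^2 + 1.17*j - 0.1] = -7.17*j^2 - 7.46*j + 1.17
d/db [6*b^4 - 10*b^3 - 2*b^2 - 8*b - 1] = 24*b^3 - 30*b^2 - 4*b - 8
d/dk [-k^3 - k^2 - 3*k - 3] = -3*k^2 - 2*k - 3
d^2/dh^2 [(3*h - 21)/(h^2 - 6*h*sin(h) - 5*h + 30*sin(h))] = 6*((h - 7)*(6*h*cos(h) - 2*h + 6*sin(h) - 30*cos(h) + 5)^2 + 3*(h^2 - 6*h*sin(h) - 5*h + 30*sin(h))*(-h^2*sin(h) + 12*h*sin(h) + 4*h*cos(h) - h - 33*sin(h) - 24*cos(h) + 4))/((h - 5)^3*(h - 6*sin(h))^3)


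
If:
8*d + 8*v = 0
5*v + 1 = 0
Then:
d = 1/5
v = -1/5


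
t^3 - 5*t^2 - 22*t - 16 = (t - 8)*(t + 1)*(t + 2)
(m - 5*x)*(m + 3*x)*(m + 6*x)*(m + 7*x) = m^4 + 11*m^3*x + m^2*x^2 - 279*m*x^3 - 630*x^4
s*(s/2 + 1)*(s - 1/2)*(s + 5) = s^4/2 + 13*s^3/4 + 13*s^2/4 - 5*s/2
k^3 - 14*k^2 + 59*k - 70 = (k - 7)*(k - 5)*(k - 2)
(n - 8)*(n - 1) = n^2 - 9*n + 8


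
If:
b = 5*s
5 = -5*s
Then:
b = -5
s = -1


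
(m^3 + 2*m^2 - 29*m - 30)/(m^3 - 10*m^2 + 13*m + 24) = (m^2 + m - 30)/(m^2 - 11*m + 24)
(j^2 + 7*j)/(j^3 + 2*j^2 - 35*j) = 1/(j - 5)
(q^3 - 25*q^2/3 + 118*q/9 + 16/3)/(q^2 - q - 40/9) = (3*q^2 - 17*q - 6)/(3*q + 5)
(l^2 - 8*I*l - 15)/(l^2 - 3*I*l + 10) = (l - 3*I)/(l + 2*I)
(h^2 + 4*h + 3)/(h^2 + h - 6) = (h + 1)/(h - 2)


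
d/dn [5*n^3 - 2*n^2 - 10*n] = 15*n^2 - 4*n - 10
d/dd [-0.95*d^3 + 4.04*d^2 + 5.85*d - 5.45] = -2.85*d^2 + 8.08*d + 5.85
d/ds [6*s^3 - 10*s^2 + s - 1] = 18*s^2 - 20*s + 1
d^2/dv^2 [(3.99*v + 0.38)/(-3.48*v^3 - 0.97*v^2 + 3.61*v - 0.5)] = (-289.922976*v^5 - 136.035288*v^4 - 128.283174*v^3 + 109.809132*v^2 + 23.561976*v - 23.939696)/(42.144192*v^9 + 35.241264*v^8 - 121.332636*v^7 - 54.037223*v^6 + 135.991977*v^5 + 1.64636100000001*v^4 - 54.940981*v^3 + 20.27565*v^2 - 2.7075*v + 0.125)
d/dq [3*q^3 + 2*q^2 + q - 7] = 9*q^2 + 4*q + 1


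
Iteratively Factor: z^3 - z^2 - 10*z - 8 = (z - 4)*(z^2 + 3*z + 2) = (z - 4)*(z + 1)*(z + 2)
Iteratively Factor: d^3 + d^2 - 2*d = (d + 2)*(d^2 - d) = d*(d + 2)*(d - 1)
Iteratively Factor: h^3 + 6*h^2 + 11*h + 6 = (h + 2)*(h^2 + 4*h + 3) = (h + 1)*(h + 2)*(h + 3)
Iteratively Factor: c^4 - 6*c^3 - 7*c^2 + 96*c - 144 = (c - 3)*(c^3 - 3*c^2 - 16*c + 48) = (c - 4)*(c - 3)*(c^2 + c - 12) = (c - 4)*(c - 3)^2*(c + 4)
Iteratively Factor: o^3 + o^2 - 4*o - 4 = (o + 1)*(o^2 - 4) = (o + 1)*(o + 2)*(o - 2)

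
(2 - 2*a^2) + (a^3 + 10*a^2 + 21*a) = a^3 + 8*a^2 + 21*a + 2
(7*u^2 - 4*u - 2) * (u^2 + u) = 7*u^4 + 3*u^3 - 6*u^2 - 2*u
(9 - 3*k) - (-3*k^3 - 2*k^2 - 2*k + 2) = 3*k^3 + 2*k^2 - k + 7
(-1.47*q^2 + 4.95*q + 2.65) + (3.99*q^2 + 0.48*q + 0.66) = 2.52*q^2 + 5.43*q + 3.31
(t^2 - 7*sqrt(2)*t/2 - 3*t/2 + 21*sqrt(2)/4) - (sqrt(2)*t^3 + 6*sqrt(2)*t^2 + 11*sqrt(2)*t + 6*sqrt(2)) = -sqrt(2)*t^3 - 6*sqrt(2)*t^2 + t^2 - 29*sqrt(2)*t/2 - 3*t/2 - 3*sqrt(2)/4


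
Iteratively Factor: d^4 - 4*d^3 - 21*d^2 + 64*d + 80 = (d - 5)*(d^3 + d^2 - 16*d - 16) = (d - 5)*(d + 1)*(d^2 - 16) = (d - 5)*(d + 1)*(d + 4)*(d - 4)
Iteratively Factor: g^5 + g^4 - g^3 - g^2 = (g + 1)*(g^4 - g^2) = (g - 1)*(g + 1)*(g^3 + g^2) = (g - 1)*(g + 1)^2*(g^2) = g*(g - 1)*(g + 1)^2*(g)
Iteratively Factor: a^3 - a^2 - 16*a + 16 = (a - 1)*(a^2 - 16) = (a - 4)*(a - 1)*(a + 4)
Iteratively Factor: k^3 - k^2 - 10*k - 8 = (k + 2)*(k^2 - 3*k - 4) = (k - 4)*(k + 2)*(k + 1)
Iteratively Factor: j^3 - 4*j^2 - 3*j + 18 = (j - 3)*(j^2 - j - 6) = (j - 3)*(j + 2)*(j - 3)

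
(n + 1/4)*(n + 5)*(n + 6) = n^3 + 45*n^2/4 + 131*n/4 + 15/2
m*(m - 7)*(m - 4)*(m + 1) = m^4 - 10*m^3 + 17*m^2 + 28*m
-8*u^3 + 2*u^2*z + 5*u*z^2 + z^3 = (-u + z)*(2*u + z)*(4*u + z)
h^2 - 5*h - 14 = (h - 7)*(h + 2)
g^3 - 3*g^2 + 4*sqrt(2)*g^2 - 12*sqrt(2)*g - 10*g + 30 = (g - 3)*(g - sqrt(2))*(g + 5*sqrt(2))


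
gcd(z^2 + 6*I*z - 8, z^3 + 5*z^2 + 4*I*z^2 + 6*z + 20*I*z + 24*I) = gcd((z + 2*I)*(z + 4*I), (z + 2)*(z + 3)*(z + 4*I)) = z + 4*I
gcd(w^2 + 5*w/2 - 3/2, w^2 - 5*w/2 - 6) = 1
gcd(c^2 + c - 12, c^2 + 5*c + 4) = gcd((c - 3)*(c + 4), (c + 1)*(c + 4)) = c + 4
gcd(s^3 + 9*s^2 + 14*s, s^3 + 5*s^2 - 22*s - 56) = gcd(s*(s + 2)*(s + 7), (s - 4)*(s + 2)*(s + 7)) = s^2 + 9*s + 14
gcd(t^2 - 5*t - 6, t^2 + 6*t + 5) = t + 1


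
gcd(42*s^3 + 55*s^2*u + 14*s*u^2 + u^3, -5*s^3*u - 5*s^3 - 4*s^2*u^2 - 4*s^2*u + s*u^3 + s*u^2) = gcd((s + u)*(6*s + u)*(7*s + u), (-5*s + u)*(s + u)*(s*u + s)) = s + u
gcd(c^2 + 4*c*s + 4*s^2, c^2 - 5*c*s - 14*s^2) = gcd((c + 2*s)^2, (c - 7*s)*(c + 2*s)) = c + 2*s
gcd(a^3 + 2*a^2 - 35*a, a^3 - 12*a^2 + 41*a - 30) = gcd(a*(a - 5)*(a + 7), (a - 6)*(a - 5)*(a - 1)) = a - 5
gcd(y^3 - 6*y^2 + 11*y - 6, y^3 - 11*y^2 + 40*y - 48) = y - 3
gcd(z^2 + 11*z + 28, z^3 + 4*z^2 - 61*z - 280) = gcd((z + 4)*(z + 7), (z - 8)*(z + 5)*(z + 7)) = z + 7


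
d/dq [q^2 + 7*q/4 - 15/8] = 2*q + 7/4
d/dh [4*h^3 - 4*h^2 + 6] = 4*h*(3*h - 2)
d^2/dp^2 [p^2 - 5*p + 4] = 2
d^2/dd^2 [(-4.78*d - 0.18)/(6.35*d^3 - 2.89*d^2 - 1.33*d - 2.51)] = (-1156.4493*d^5 + 439.22442*d^4 - 107.732736*d^3 - 914.131488*d^2 + 186.677076*d + 33.888748)/(256.047875*d^9 - 349.596075*d^8 - 1.77927*d^7 - 181.321024*d^6 + 276.746256*d^5 + 48.961554*d^4 + 59.7781459999999*d^3 - 67.941684*d^2 - 25.137399*d - 15.813251)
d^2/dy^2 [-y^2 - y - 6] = -2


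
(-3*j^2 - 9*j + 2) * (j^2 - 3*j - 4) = -3*j^4 + 41*j^2 + 30*j - 8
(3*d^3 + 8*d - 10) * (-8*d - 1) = -24*d^4 - 3*d^3 - 64*d^2 + 72*d + 10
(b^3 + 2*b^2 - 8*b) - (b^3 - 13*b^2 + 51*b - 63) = 15*b^2 - 59*b + 63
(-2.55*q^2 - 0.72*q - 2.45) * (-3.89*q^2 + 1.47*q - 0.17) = 9.9195*q^4 - 0.947699999999999*q^3 + 8.9056*q^2 - 3.4791*q + 0.4165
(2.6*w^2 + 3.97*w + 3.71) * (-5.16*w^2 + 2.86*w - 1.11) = -13.416*w^4 - 13.0492*w^3 - 10.6754*w^2 + 6.2039*w - 4.1181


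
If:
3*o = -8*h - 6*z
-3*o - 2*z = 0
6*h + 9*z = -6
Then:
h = 1/2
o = 2/3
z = -1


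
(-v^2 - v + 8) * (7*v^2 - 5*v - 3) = -7*v^4 - 2*v^3 + 64*v^2 - 37*v - 24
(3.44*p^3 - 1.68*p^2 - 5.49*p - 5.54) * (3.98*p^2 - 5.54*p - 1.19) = 13.6912*p^5 - 25.744*p^4 - 16.6366*p^3 + 10.3646*p^2 + 37.2247*p + 6.5926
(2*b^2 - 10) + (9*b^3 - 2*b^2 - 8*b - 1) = 9*b^3 - 8*b - 11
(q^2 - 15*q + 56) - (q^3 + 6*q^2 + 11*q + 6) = -q^3 - 5*q^2 - 26*q + 50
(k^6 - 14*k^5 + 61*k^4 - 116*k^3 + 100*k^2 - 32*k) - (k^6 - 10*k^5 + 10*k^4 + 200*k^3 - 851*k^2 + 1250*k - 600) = -4*k^5 + 51*k^4 - 316*k^3 + 951*k^2 - 1282*k + 600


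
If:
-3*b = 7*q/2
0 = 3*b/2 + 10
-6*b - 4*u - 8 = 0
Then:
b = -20/3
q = 40/7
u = 8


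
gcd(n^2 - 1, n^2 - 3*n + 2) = n - 1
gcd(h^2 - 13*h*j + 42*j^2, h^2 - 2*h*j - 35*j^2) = h - 7*j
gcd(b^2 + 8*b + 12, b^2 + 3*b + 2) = b + 2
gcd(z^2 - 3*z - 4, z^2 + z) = z + 1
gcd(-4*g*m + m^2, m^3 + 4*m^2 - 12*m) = m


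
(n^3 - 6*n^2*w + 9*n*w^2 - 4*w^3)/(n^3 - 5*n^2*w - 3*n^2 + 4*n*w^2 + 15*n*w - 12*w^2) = (n - w)/(n - 3)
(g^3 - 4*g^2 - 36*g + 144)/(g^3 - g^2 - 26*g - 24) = (g^2 + 2*g - 24)/(g^2 + 5*g + 4)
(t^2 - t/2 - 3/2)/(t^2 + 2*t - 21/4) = 2*(t + 1)/(2*t + 7)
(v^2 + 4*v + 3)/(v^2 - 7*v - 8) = (v + 3)/(v - 8)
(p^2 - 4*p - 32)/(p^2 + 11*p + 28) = (p - 8)/(p + 7)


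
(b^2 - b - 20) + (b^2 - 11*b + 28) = 2*b^2 - 12*b + 8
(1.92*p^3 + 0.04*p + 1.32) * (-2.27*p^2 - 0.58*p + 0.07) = -4.3584*p^5 - 1.1136*p^4 + 0.0436*p^3 - 3.0196*p^2 - 0.7628*p + 0.0924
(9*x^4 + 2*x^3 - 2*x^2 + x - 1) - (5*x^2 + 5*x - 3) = 9*x^4 + 2*x^3 - 7*x^2 - 4*x + 2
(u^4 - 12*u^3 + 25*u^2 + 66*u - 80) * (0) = 0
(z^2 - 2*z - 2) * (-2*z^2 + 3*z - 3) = -2*z^4 + 7*z^3 - 5*z^2 + 6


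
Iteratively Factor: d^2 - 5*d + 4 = (d - 1)*(d - 4)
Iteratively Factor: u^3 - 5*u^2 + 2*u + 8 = (u + 1)*(u^2 - 6*u + 8) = (u - 2)*(u + 1)*(u - 4)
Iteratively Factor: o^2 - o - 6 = (o - 3)*(o + 2)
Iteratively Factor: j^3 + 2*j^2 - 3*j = (j + 3)*(j^2 - j) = j*(j + 3)*(j - 1)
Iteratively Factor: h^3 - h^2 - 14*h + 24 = (h - 3)*(h^2 + 2*h - 8) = (h - 3)*(h + 4)*(h - 2)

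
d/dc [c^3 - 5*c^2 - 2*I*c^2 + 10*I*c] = 3*c^2 - 10*c - 4*I*c + 10*I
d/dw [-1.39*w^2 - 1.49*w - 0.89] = -2.78*w - 1.49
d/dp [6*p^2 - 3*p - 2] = 12*p - 3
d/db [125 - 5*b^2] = -10*b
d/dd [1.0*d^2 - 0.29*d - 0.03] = 2.0*d - 0.29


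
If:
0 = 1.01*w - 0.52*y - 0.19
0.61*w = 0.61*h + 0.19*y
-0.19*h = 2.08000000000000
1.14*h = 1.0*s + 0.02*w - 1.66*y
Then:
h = -10.95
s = -102.81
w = -28.00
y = -54.75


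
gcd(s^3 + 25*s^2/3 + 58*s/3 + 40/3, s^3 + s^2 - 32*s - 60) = s^2 + 7*s + 10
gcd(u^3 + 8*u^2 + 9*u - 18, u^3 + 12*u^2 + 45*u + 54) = u^2 + 9*u + 18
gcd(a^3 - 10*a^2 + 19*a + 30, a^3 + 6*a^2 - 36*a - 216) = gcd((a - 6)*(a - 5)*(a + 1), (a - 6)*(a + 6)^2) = a - 6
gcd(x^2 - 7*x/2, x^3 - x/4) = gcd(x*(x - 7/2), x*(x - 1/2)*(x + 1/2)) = x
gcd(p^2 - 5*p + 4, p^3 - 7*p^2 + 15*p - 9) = p - 1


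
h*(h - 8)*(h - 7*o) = h^3 - 7*h^2*o - 8*h^2 + 56*h*o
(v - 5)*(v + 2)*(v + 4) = v^3 + v^2 - 22*v - 40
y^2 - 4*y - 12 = (y - 6)*(y + 2)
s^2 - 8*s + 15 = (s - 5)*(s - 3)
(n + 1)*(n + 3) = n^2 + 4*n + 3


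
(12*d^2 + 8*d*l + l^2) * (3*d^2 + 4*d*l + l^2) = 36*d^4 + 72*d^3*l + 47*d^2*l^2 + 12*d*l^3 + l^4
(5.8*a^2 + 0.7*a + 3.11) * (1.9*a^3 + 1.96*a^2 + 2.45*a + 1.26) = 11.02*a^5 + 12.698*a^4 + 21.491*a^3 + 15.1186*a^2 + 8.5015*a + 3.9186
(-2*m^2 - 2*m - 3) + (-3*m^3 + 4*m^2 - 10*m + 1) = -3*m^3 + 2*m^2 - 12*m - 2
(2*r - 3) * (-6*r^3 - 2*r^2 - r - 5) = -12*r^4 + 14*r^3 + 4*r^2 - 7*r + 15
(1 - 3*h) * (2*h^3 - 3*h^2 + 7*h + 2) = -6*h^4 + 11*h^3 - 24*h^2 + h + 2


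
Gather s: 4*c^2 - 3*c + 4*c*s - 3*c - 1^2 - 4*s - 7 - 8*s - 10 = 4*c^2 - 6*c + s*(4*c - 12) - 18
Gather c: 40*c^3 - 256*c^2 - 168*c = 40*c^3 - 256*c^2 - 168*c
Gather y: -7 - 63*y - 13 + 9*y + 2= -54*y - 18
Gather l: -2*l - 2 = -2*l - 2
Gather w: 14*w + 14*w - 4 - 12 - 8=28*w - 24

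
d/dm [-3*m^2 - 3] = -6*m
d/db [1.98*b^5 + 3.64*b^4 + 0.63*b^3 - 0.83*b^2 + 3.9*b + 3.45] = 9.9*b^4 + 14.56*b^3 + 1.89*b^2 - 1.66*b + 3.9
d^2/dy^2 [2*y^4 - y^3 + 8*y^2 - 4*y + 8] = 24*y^2 - 6*y + 16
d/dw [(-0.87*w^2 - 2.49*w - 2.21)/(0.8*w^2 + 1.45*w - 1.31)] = (0.7305*w^2 + 5.8154*w + 6.4664)/(0.64*w^4 + 2.32*w^3 + 0.00649999999999995*w^2 - 3.799*w + 1.7161)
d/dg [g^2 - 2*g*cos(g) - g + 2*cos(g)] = 2*g*sin(g) + 2*g - 2*sqrt(2)*sin(g + pi/4) - 1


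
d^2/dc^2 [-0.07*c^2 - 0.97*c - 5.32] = -0.140000000000000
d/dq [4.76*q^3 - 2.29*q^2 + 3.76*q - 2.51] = 14.28*q^2 - 4.58*q + 3.76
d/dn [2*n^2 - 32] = 4*n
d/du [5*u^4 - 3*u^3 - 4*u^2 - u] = 20*u^3 - 9*u^2 - 8*u - 1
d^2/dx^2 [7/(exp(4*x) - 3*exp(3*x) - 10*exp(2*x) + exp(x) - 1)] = 7*((-16*exp(3*x) + 27*exp(2*x) + 40*exp(x) - 1)*(-exp(4*x) + 3*exp(3*x) + 10*exp(2*x) - exp(x) + 1) - 2*(4*exp(3*x) - 9*exp(2*x) - 20*exp(x) + 1)^2*exp(x))*exp(x)/(-exp(4*x) + 3*exp(3*x) + 10*exp(2*x) - exp(x) + 1)^3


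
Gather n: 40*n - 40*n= 0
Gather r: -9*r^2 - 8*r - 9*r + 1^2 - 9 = -9*r^2 - 17*r - 8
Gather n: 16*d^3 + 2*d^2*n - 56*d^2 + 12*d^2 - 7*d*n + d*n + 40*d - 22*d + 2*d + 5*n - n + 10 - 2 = 16*d^3 - 44*d^2 + 20*d + n*(2*d^2 - 6*d + 4) + 8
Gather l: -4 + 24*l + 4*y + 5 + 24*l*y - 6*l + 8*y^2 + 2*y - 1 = l*(24*y + 18) + 8*y^2 + 6*y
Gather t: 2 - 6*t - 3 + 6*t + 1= 0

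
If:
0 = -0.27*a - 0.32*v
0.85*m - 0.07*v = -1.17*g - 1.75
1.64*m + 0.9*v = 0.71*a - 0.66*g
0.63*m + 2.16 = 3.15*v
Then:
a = -0.78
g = -1.34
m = -0.15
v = 0.65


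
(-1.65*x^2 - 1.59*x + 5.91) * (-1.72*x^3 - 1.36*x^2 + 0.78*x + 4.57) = 2.838*x^5 + 4.9788*x^4 - 9.2898*x^3 - 16.8183*x^2 - 2.6565*x + 27.0087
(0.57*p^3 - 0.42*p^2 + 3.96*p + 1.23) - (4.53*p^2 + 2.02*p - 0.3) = 0.57*p^3 - 4.95*p^2 + 1.94*p + 1.53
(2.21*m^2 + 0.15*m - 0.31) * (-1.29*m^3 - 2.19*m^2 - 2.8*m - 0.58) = -2.8509*m^5 - 5.0334*m^4 - 6.1166*m^3 - 1.0229*m^2 + 0.781*m + 0.1798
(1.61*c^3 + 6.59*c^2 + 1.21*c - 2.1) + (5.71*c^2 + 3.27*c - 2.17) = 1.61*c^3 + 12.3*c^2 + 4.48*c - 4.27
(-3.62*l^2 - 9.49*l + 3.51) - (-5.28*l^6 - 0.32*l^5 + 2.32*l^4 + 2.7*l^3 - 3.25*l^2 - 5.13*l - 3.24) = 5.28*l^6 + 0.32*l^5 - 2.32*l^4 - 2.7*l^3 - 0.37*l^2 - 4.36*l + 6.75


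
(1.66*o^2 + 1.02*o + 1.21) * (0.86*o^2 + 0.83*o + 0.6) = 1.4276*o^4 + 2.255*o^3 + 2.8832*o^2 + 1.6163*o + 0.726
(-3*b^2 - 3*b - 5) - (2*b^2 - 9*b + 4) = -5*b^2 + 6*b - 9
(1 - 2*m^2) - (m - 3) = -2*m^2 - m + 4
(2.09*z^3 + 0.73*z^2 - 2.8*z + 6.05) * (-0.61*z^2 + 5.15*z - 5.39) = -1.2749*z^5 + 10.3182*z^4 - 5.7976*z^3 - 22.0452*z^2 + 46.2495*z - 32.6095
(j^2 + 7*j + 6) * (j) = j^3 + 7*j^2 + 6*j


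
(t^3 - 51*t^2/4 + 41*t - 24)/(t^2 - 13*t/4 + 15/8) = 2*(t^2 - 12*t + 32)/(2*t - 5)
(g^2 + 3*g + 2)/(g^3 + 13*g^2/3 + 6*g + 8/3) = 3/(3*g + 4)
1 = 1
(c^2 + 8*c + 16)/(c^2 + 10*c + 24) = (c + 4)/(c + 6)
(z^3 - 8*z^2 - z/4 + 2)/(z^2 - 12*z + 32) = (z^2 - 1/4)/(z - 4)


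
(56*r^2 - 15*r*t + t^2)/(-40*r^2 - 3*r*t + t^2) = (-7*r + t)/(5*r + t)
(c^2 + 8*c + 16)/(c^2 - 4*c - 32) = (c + 4)/(c - 8)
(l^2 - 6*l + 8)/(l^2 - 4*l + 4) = (l - 4)/(l - 2)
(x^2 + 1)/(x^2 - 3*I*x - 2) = (x + I)/(x - 2*I)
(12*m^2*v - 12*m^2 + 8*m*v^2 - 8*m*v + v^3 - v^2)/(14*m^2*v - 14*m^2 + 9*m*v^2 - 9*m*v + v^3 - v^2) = (6*m + v)/(7*m + v)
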